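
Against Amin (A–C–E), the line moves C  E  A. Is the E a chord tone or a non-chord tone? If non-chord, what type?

Chord tone (the fifth of A minor triad).

A minor triad contains A, C, E; E is the fifth, so it is a chord tone.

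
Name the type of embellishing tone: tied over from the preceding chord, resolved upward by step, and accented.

Approach: by preparation — the pitch is first a chord tone, then held (tied or repeated) while the harmony changes under it. Departure: up by step. Metric position: strong.
A prepared dissonance that resolves upward by step — a retardation. (The same figure resolving downward would be a suspension.)

Retardation.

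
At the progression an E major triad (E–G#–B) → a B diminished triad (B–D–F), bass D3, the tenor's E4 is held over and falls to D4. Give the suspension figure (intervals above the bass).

At the second chord the bass is D3. The suspended E4 lies a ninth above the bass; after resolving down by step to D4, the interval above the bass becomes an octave.
Suspension figures are named by those two intervals: 9–8.

9–8 suspension.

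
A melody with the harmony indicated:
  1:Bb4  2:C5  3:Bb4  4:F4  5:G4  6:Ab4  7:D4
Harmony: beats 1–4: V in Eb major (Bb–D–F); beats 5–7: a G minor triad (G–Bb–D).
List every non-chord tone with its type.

The harmony at that moment is Bb major triad (Bb, D, F); C5 is not a chord tone.
It is approached by step up from Bb4 and left by step down to Bb4.
Step away and step back to the same note — a neighbor tone (upper neighbor).
The harmony at that moment is G minor triad (G, Bb, D); Ab4 is not a chord tone.
It is approached by step up from G4 and left by leap down to D4.
Step in, leap out — an escape tone.

C5 (beat 2) — neighbor tone; Ab4 (beat 6) — escape tone.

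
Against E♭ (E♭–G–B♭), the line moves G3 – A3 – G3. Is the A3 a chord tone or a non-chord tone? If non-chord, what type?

Non-chord tone — a neighbor tone.

The harmony at that moment is E♭ major triad (E♭, G, B♭); A3 is not a chord tone.
It is approached by step up from G3 and left by step down to G3.
Step away and step back to the same note — a neighbor tone (upper neighbor).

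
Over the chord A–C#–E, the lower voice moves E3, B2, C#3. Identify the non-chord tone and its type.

B2 is an appoggiatura.

The harmony at that moment is A major triad (A, C#, E); B2 is not a chord tone.
It is approached by leap down from E3 and left by step up to C#3.
Leap in, step out — an appoggiatura.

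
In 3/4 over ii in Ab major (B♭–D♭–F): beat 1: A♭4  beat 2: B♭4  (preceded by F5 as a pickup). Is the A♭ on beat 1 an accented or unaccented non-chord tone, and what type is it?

The harmony at that moment is B♭ minor triad (B♭, D♭, F); A♭4 is not a chord tone.
It is approached by leap down from F5 and left by step up to B♭4.
Leap in, step out — an appoggiatura.
It falls on the downbeat, so it is accented.

Accented appoggiatura.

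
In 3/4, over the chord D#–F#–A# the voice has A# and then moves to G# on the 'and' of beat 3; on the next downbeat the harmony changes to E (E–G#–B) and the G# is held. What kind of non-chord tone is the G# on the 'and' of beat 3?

Anticipation.

The harmony at that moment is D# minor triad (D#, F#, A#); G# is not a chord tone.
It is approached by step down from A# and then sustained as the same pitch into the next harmony.
Arriving early and becoming a chord tone when the harmony changes — an anticipation.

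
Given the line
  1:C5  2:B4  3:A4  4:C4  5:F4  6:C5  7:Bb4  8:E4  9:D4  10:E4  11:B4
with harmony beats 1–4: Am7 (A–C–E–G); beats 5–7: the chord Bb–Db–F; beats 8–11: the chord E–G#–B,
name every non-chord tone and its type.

B4 (beat 2) — passing tone; C5 (beat 6) — appoggiatura; D4 (beat 9) — neighbor tone.

The harmony at that moment is A minor seventh chord (A, C, E, G); B4 is not a chord tone.
It is approached by step down from C5 and left by step down to A4.
Step in, step out in the same direction — a passing tone.
The harmony at that moment is Bb minor triad (Bb, Db, F); C5 is not a chord tone.
It is approached by leap up from F4 and left by step down to Bb4.
Leap in, step out — an appoggiatura.
The harmony at that moment is E major triad (E, G#, B); D4 is not a chord tone.
It is approached by step down from E4 and left by step up to E4.
Step away and step back to the same note — a neighbor tone (lower neighbor).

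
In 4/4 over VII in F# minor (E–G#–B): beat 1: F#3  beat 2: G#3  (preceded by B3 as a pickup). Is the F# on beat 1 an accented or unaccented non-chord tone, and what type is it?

Accented appoggiatura.

The harmony at that moment is E major triad (E, G#, B); F#3 is not a chord tone.
It is approached by leap down from B3 and left by step up to G#3.
Leap in, step out — an appoggiatura.
It falls on the downbeat, so it is accented.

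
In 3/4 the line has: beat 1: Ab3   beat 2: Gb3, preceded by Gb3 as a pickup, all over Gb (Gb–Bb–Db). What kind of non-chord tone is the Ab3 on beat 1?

The harmony at that moment is Gb major triad (Gb, Bb, Db); Ab3 is not a chord tone.
It is approached by step up from Gb3 and left by step down to Gb3.
Step away and step back to the same note — a neighbor tone (upper neighbor).

Upper neighbor tone.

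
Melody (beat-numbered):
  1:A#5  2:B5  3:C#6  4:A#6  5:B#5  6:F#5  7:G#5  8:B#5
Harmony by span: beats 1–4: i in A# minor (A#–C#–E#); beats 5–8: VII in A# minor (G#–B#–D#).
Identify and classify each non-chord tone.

The harmony at that moment is A# minor triad (A#, C#, E#); B5 is not a chord tone.
It is approached by step up from A#5 and left by step up to C#6.
Step in, step out in the same direction — a passing tone.
The harmony at that moment is G# major triad (G#, B#, D#); F#5 is not a chord tone.
It is approached by leap down from B#5 and left by step up to G#5.
Leap in, step out — an appoggiatura.

B5 (beat 2) — passing tone; F#5 (beat 6) — appoggiatura.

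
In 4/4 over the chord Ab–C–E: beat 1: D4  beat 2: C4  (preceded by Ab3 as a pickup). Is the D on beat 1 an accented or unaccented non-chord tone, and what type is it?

Accented appoggiatura.

The harmony at that moment is Ab augmented triad (Ab, C, E); D4 is not a chord tone.
It is approached by leap up from Ab3 and left by step down to C4.
Leap in, step out — an appoggiatura.
It falls on the downbeat, so it is accented.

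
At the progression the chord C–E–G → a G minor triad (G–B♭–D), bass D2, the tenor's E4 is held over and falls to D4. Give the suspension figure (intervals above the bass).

9–8 suspension.

At the second chord the bass is D2. The suspended E4 lies a ninth above the bass; after resolving down by step to D4, the interval above the bass becomes an octave.
Suspension figures are named by those two intervals: 9–8.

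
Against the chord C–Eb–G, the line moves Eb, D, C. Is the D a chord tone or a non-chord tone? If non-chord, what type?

The harmony at that moment is C minor triad (C, Eb, G); D is not a chord tone.
It is approached by step down from Eb and left by step down to C.
Step in, step out in the same direction — a passing tone.

Non-chord tone — a passing tone.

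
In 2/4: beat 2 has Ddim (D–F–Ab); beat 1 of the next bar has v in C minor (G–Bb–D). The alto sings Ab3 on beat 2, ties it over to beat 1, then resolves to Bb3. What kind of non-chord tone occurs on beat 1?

The harmony at that moment is G minor triad (G, Bb, D); Ab3 is not a chord tone.
It is held over (the same pitch as the preceding Ab3) and left by step up to Bb3.
Held over from the previous chord and resolving up by step — a retardation.

Retardation.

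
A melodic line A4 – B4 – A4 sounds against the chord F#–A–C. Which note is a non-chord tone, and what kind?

B4 is a neighbor tone.

The harmony at that moment is F# diminished triad (F#, A, C); B4 is not a chord tone.
It is approached by step up from A4 and left by step down to A4.
Step away and step back to the same note — a neighbor tone (upper neighbor).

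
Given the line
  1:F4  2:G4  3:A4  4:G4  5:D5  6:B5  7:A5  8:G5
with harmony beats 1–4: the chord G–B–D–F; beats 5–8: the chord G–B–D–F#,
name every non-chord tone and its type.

The harmony at that moment is G dominant seventh chord (G, B, D, F); A4 is not a chord tone.
It is approached by step up from G4 and left by step down to G4.
Step away and step back to the same note — a neighbor tone (upper neighbor).
The harmony at that moment is G major seventh chord (G, B, D, F#); A5 is not a chord tone.
It is approached by step down from B5 and left by step down to G5.
Step in, step out in the same direction — a passing tone.

A4 (beat 3) — neighbor tone; A5 (beat 7) — passing tone.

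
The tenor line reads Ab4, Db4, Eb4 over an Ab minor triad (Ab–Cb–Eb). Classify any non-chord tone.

Db4 is an appoggiatura.

The harmony at that moment is Ab minor triad (Ab, Cb, Eb); Db4 is not a chord tone.
It is approached by leap down from Ab4 and left by step up to Eb4.
Leap in, step out — an appoggiatura.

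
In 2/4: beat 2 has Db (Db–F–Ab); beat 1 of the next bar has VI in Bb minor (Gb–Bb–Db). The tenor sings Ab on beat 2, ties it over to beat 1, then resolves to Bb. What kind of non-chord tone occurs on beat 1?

Retardation.

The harmony at that moment is Gb major triad (Gb, Bb, Db); Ab is not a chord tone.
It is held over (the same pitch as the preceding Ab) and left by step up to Bb.
Held over from the previous chord and resolving up by step — a retardation.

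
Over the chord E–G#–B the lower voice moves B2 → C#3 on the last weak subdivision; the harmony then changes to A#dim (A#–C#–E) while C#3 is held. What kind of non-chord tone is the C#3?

The harmony at that moment is E major triad (E, G#, B); C#3 is not a chord tone.
It is approached by step up from B2 and then sustained as the same pitch into the next harmony.
Arriving early and becoming a chord tone when the harmony changes — an anticipation.

C#3 is an anticipation.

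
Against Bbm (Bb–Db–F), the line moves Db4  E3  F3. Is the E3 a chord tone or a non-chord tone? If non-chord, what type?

The harmony at that moment is Bb minor triad (Bb, Db, F); E3 is not a chord tone.
It is approached by leap down from Db4 and left by step up to F3.
Leap in, step out — an appoggiatura.

Non-chord tone — an appoggiatura.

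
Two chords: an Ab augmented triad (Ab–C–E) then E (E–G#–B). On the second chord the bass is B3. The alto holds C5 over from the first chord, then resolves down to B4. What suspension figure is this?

9–8 suspension.

At the second chord the bass is B3. The suspended C5 lies a ninth above the bass; after resolving down by step to B4, the interval above the bass becomes an octave.
Suspension figures are named by those two intervals: 9–8.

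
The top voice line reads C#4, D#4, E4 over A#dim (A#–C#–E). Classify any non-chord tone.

The harmony at that moment is A# diminished triad (A#, C#, E); D#4 is not a chord tone.
It is approached by step up from C#4 and left by step up to E4.
Step in, step out in the same direction — a passing tone.

D#4 is a passing tone.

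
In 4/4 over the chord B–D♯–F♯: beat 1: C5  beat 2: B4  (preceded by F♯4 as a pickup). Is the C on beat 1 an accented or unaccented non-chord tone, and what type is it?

Accented appoggiatura.

The harmony at that moment is B major triad (B, D♯, F♯); C5 is not a chord tone.
It is approached by leap up from F♯4 and left by step down to B4.
Leap in, step out — an appoggiatura.
It falls on the downbeat, so it is accented.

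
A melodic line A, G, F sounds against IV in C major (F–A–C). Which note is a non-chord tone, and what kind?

The harmony at that moment is F major triad (F, A, C); G is not a chord tone.
It is approached by step down from A and left by step down to F.
Step in, step out in the same direction — a passing tone.

G is a passing tone.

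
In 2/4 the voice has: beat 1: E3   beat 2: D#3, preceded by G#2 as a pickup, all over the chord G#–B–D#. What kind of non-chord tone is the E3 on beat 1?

Appoggiatura.

The harmony at that moment is G# minor triad (G#, B, D#); E3 is not a chord tone.
It is approached by leap up from G#2 and left by step down to D#3.
Leap in, step out, metrically accented — an appoggiatura.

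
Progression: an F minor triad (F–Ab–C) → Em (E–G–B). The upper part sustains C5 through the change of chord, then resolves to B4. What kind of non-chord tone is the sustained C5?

C5 is a suspension.

The harmony at that moment is E minor triad (E, G, B); C5 is not a chord tone.
It is held over (the same pitch as the preceding C5) and left by step down to B4.
Held over from the previous chord and resolving down by step — a suspension.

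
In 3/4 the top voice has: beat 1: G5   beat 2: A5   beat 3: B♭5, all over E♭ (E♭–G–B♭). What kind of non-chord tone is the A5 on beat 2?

The harmony at that moment is E♭ major triad (E♭, G, B♭); A5 is not a chord tone.
It is approached by step up from G5 and left by step up to B♭5.
Step in, step out in the same direction — a passing tone.

Passing tone.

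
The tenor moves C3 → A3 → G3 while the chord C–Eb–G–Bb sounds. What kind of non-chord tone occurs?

The harmony at that moment is C minor seventh chord (C, Eb, G, Bb); A3 is not a chord tone.
It is approached by leap up from C3 and left by step down to G3.
Leap in, step out — an appoggiatura.

A3 is an appoggiatura.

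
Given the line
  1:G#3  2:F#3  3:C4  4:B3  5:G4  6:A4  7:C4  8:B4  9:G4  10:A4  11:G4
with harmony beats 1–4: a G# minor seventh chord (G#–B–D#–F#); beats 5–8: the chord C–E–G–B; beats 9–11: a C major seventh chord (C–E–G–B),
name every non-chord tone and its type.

The harmony at that moment is G# minor seventh chord (G#, B, D#, F#); C4 is not a chord tone.
It is approached by leap up from F#3 and left by step down to B3.
Leap in, step out — an appoggiatura.
The harmony at that moment is C major seventh chord (C, E, G, B); A4 is not a chord tone.
It is approached by step up from G4 and left by leap down to C4.
Step in, leap out — an escape tone.
The harmony at that moment is C major seventh chord (C, E, G, B); A4 is not a chord tone.
It is approached by step up from G4 and left by step down to G4.
Step away and step back to the same note — a neighbor tone (upper neighbor).

C4 (beat 3) — appoggiatura; A4 (beat 6) — escape tone; A4 (beat 10) — neighbor tone.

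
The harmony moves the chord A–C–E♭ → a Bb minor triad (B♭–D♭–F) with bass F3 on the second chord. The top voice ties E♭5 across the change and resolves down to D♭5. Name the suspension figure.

7–6 suspension.

At the second chord the bass is F3. The suspended E♭5 lies a seventh above the bass; after resolving down by step to D♭5, the interval above the bass becomes a sixth.
Suspension figures are named by those two intervals: 7–6.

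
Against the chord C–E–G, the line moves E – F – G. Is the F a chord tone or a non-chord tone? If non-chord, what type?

The harmony at that moment is C major triad (C, E, G); F is not a chord tone.
It is approached by step up from E and left by step up to G.
Step in, step out in the same direction — a passing tone.

Non-chord tone — a passing tone.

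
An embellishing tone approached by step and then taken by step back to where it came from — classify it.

Neighbor tone.

Approach: by step. Departure: by step in the opposite direction, back to the starting pitch.
Stepwise on both sides but reversing to return to the same chord tone — a neighbor tone. (Had it continued onward in the same direction it would be a passing tone instead.)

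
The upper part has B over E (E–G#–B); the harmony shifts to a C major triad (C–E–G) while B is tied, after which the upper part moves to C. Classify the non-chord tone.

B is a retardation.

The harmony at that moment is C major triad (C, E, G); B is not a chord tone.
It is held over (the same pitch as the preceding B) and left by step up to C.
Held over from the previous chord and resolving up by step — a retardation.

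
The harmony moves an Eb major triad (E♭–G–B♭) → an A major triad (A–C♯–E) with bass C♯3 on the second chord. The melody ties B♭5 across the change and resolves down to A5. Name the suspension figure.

At the second chord the bass is C♯3. The suspended B♭5 lies a seventh above the bass; after resolving down by step to A5, the interval above the bass becomes a sixth.
Suspension figures are named by those two intervals: 7–6.

7–6 suspension.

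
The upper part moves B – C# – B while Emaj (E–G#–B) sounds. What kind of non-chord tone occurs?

C# is a neighbor tone.

The harmony at that moment is E major triad (E, G#, B); C# is not a chord tone.
It is approached by step up from B and left by step down to B.
Step away and step back to the same note — a neighbor tone (upper neighbor).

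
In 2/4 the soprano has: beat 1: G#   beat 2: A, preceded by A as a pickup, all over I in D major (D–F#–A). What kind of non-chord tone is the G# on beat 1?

The harmony at that moment is D major triad (D, F#, A); G# is not a chord tone.
It is approached by step down from A and left by step up to A.
Step away and step back to the same note — a neighbor tone (lower neighbor).

Lower neighbor tone.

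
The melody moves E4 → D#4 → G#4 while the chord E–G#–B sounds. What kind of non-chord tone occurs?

The harmony at that moment is E major triad (E, G#, B); D#4 is not a chord tone.
It is approached by step down from E4 and left by leap up to G#4.
Step in, leap out — an escape tone.

D#4 is an escape tone.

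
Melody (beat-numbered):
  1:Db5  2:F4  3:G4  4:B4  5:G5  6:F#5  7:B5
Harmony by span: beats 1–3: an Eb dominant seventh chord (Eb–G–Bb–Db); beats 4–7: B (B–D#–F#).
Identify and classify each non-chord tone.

F4 (beat 2) — appoggiatura; G5 (beat 5) — appoggiatura.

The harmony at that moment is Eb dominant seventh chord (Eb, G, Bb, Db); F4 is not a chord tone.
It is approached by leap down from Db5 and left by step up to G4.
Leap in, step out — an appoggiatura.
The harmony at that moment is B major triad (B, D#, F#); G5 is not a chord tone.
It is approached by leap up from B4 and left by step down to F#5.
Leap in, step out — an appoggiatura.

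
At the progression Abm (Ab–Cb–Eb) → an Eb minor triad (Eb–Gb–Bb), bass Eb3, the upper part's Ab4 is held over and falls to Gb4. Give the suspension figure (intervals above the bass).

4–3 suspension.

At the second chord the bass is Eb3. The suspended Ab4 lies a fourth above the bass; after resolving down by step to Gb4, the interval above the bass becomes a third.
Suspension figures are named by those two intervals: 4–3.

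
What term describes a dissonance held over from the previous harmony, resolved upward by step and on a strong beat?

Approach: by preparation — the pitch is first a chord tone, then held (tied or repeated) while the harmony changes under it. Departure: up by step. Metric position: strong.
A prepared dissonance that resolves upward by step — a retardation. (The same figure resolving downward would be a suspension.)

Retardation.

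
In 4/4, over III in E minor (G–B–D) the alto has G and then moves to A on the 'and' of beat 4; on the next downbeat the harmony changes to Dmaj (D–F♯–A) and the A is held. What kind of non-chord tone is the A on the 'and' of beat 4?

The harmony at that moment is G major triad (G, B, D); A is not a chord tone.
It is approached by step up from G and then sustained as the same pitch into the next harmony.
Arriving early and becoming a chord tone when the harmony changes — an anticipation.

Anticipation.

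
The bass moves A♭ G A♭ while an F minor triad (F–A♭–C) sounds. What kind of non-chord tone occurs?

G is a neighbor tone.

The harmony at that moment is F minor triad (F, A♭, C); G is not a chord tone.
It is approached by step down from A♭ and left by step up to A♭.
Step away and step back to the same note — a neighbor tone (lower neighbor).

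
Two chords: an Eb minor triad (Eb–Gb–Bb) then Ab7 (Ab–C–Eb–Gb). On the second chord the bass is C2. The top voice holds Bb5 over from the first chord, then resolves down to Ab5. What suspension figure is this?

At the second chord the bass is C2. The suspended Bb5 lies a seventh above the bass; after resolving down by step to Ab5, the interval above the bass becomes a sixth.
Suspension figures are named by those two intervals: 7–6.

7–6 suspension.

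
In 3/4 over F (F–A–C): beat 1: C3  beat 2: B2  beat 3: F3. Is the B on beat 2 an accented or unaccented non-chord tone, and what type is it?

Unaccented escape tone.

The harmony at that moment is F major triad (F, A, C); B2 is not a chord tone.
It is approached by step down from C3 and left by leap up to F3.
Step in, leap out — an escape tone.
It falls on a weak beat, so it is unaccented.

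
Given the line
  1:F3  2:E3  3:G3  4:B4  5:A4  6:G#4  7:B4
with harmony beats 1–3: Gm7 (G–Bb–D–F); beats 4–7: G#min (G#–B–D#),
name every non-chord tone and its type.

E3 (beat 2) — escape tone; A4 (beat 5) — passing tone.

The harmony at that moment is G minor seventh chord (G, Bb, D, F); E3 is not a chord tone.
It is approached by step down from F3 and left by leap up to G3.
Step in, leap out — an escape tone.
The harmony at that moment is G# minor triad (G#, B, D#); A4 is not a chord tone.
It is approached by step down from B4 and left by step down to G#4.
Step in, step out in the same direction — a passing tone.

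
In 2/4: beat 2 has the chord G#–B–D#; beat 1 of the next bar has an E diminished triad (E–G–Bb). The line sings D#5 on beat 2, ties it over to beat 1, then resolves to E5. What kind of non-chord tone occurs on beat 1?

Retardation.

The harmony at that moment is E diminished triad (E, G, Bb); D#5 is not a chord tone.
It is held over (the same pitch as the preceding D#5) and left by step up to E5.
Held over from the previous chord and resolving up by step — a retardation.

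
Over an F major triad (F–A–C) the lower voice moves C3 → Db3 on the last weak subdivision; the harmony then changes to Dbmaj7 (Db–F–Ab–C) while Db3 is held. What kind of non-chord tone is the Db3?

Db3 is an anticipation.

The harmony at that moment is F major triad (F, A, C); Db3 is not a chord tone.
It is approached by step up from C3 and then sustained as the same pitch into the next harmony.
Arriving early and becoming a chord tone when the harmony changes — an anticipation.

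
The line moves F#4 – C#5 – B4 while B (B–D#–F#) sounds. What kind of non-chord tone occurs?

The harmony at that moment is B major triad (B, D#, F#); C#5 is not a chord tone.
It is approached by leap up from F#4 and left by step down to B4.
Leap in, step out — an appoggiatura.

C#5 is an appoggiatura.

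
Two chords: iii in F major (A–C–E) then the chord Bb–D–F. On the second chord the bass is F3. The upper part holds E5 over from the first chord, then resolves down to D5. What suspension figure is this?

At the second chord the bass is F3. The suspended E5 lies a seventh above the bass; after resolving down by step to D5, the interval above the bass becomes a sixth.
Suspension figures are named by those two intervals: 7–6.

7–6 suspension.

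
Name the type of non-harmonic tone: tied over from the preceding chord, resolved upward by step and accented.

Approach: by preparation — the pitch is first a chord tone, then held (tied or repeated) while the harmony changes under it. Departure: up by step. Metric position: strong.
A prepared dissonance that resolves upward by step — a retardation. (The same figure resolving downward would be a suspension.)

Retardation.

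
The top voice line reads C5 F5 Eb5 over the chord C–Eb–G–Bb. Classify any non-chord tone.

F5 is an appoggiatura.

The harmony at that moment is C minor seventh chord (C, Eb, G, Bb); F5 is not a chord tone.
It is approached by leap up from C5 and left by step down to Eb5.
Leap in, step out — an appoggiatura.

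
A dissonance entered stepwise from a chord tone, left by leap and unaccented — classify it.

Escape tone.

Approach: by step. Departure: by leap. Metric position: weak.
Step in, leap out, from a weak position — an escape tone (échappée). (It is the mirror image of the appoggiatura, which leaps in and steps out on a strong beat.)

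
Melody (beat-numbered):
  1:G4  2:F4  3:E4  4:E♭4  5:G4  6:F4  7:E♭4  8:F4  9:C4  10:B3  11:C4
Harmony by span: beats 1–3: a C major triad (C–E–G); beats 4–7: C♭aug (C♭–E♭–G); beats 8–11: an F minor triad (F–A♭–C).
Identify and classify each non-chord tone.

F4 (beat 2) — passing tone; F4 (beat 6) — passing tone; B3 (beat 10) — neighbor tone.

The harmony at that moment is C major triad (C, E, G); F4 is not a chord tone.
It is approached by step down from G4 and left by step down to E4.
Step in, step out in the same direction — a passing tone.
The harmony at that moment is C♭ augmented triad (C♭, E♭, G); F4 is not a chord tone.
It is approached by step down from G4 and left by step down to E♭4.
Step in, step out in the same direction — a passing tone.
The harmony at that moment is F minor triad (F, A♭, C); B3 is not a chord tone.
It is approached by step down from C4 and left by step up to C4.
Step away and step back to the same note — a neighbor tone (lower neighbor).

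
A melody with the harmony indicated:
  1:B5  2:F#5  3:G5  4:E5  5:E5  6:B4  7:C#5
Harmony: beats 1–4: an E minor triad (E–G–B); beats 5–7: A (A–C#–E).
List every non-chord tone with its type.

F#5 (beat 2) — appoggiatura; B4 (beat 6) — appoggiatura.

The harmony at that moment is E minor triad (E, G, B); F#5 is not a chord tone.
It is approached by leap down from B5 and left by step up to G5.
Leap in, step out — an appoggiatura.
The harmony at that moment is A major triad (A, C#, E); B4 is not a chord tone.
It is approached by leap down from E5 and left by step up to C#5.
Leap in, step out — an appoggiatura.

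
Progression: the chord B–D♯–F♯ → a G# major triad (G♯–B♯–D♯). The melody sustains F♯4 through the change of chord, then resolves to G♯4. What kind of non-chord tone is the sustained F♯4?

F♯4 is a retardation.

The harmony at that moment is G♯ major triad (G♯, B♯, D♯); F♯4 is not a chord tone.
It is held over (the same pitch as the preceding F♯4) and left by step up to G♯4.
Held over from the previous chord and resolving up by step — a retardation.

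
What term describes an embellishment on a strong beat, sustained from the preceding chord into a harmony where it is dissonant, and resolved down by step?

Suspension.

Approach: by preparation — the pitch is first a chord tone, then held (tied or repeated) while the harmony changes under it. Departure: down by step. Metric position: strong.
A prepared dissonance that resolves downward by step — a suspension. (The same figure resolving upward would be a retardation.)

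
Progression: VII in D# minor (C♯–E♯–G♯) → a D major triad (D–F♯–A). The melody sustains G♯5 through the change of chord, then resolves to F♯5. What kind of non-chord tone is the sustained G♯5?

The harmony at that moment is D major triad (D, F♯, A); G♯5 is not a chord tone.
It is held over (the same pitch as the preceding G♯5) and left by step down to F♯5.
Held over from the previous chord and resolving down by step — a suspension.

G♯5 is a suspension.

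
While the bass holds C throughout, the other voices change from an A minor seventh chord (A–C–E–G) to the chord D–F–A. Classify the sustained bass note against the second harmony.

Pedal tone (pedal point).

The harmony at that moment is D minor triad (D, F, A); C is not a chord tone.
It is held over (the same pitch as the preceding C) and then sustained as the same pitch into the next harmony.
Sustained through a change of harmony — a pedal tone.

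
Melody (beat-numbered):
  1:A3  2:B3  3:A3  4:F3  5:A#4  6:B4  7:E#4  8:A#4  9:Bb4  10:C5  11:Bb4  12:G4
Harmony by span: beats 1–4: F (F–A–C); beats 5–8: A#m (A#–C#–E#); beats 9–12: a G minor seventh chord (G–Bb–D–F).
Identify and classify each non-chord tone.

B3 (beat 2) — neighbor tone; B4 (beat 6) — escape tone; C5 (beat 10) — neighbor tone.

The harmony at that moment is F major triad (F, A, C); B3 is not a chord tone.
It is approached by step up from A3 and left by step down to A3.
Step away and step back to the same note — a neighbor tone (upper neighbor).
The harmony at that moment is A# minor triad (A#, C#, E#); B4 is not a chord tone.
It is approached by step up from A#4 and left by leap down to E#4.
Step in, leap out — an escape tone.
The harmony at that moment is G minor seventh chord (G, Bb, D, F); C5 is not a chord tone.
It is approached by step up from Bb4 and left by step down to Bb4.
Step away and step back to the same note — a neighbor tone (upper neighbor).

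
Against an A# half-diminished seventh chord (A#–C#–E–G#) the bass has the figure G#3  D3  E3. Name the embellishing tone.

D3 is an appoggiatura.

The harmony at that moment is A# half-diminished seventh chord (A#, C#, E, G#); D3 is not a chord tone.
It is approached by leap down from G#3 and left by step up to E3.
Leap in, step out — an appoggiatura.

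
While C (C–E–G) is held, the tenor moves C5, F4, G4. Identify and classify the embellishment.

The harmony at that moment is C major triad (C, E, G); F4 is not a chord tone.
It is approached by leap down from C5 and left by step up to G4.
Leap in, step out — an appoggiatura.

F4 is an appoggiatura.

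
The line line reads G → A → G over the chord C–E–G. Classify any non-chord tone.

A is a neighbor tone.

The harmony at that moment is C major triad (C, E, G); A is not a chord tone.
It is approached by step up from G and left by step down to G.
Step away and step back to the same note — a neighbor tone (upper neighbor).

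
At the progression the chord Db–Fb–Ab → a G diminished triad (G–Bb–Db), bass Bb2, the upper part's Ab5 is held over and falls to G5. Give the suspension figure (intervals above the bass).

At the second chord the bass is Bb2. The suspended Ab5 lies a seventh above the bass; after resolving down by step to G5, the interval above the bass becomes a sixth.
Suspension figures are named by those two intervals: 7–6.

7–6 suspension.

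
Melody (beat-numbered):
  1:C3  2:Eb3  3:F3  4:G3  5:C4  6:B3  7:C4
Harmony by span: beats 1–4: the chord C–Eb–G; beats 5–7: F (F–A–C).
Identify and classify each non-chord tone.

The harmony at that moment is C minor triad (C, Eb, G); F3 is not a chord tone.
It is approached by step up from Eb3 and left by step up to G3.
Step in, step out in the same direction — a passing tone.
The harmony at that moment is F major triad (F, A, C); B3 is not a chord tone.
It is approached by step down from C4 and left by step up to C4.
Step away and step back to the same note — a neighbor tone (lower neighbor).

F3 (beat 3) — passing tone; B3 (beat 6) — neighbor tone.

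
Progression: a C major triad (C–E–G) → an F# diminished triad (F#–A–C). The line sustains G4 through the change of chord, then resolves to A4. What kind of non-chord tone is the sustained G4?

G4 is a retardation.

The harmony at that moment is F# diminished triad (F#, A, C); G4 is not a chord tone.
It is held over (the same pitch as the preceding G4) and left by step up to A4.
Held over from the previous chord and resolving up by step — a retardation.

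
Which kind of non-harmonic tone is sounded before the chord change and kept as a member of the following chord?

Anticipation.

Approach: ahead of the chord change (typically by step), so it is dissonant against the current harmony. Departure: none — the same pitch is restated or held and is a chord tone of the new harmony.
Dissonant first, consonant once the harmony catches up: the note simply arrives early — an anticipation. (The reverse timing, consonant first and dissonant after the change, would be a suspension or retardation.)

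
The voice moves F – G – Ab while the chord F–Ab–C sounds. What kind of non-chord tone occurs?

The harmony at that moment is F minor triad (F, Ab, C); G is not a chord tone.
It is approached by step up from F and left by step up to Ab.
Step in, step out in the same direction — a passing tone.

G is a passing tone.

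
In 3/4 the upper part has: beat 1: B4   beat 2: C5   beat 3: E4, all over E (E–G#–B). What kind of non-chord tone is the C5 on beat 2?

Escape tone.

The harmony at that moment is E major triad (E, G#, B); C5 is not a chord tone.
It is approached by step up from B4 and left by leap down to E4.
Step in, leap out, on a weak beat — an escape tone.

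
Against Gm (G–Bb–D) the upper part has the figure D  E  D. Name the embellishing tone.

E is a neighbor tone.

The harmony at that moment is G minor triad (G, Bb, D); E is not a chord tone.
It is approached by step up from D and left by step down to D.
Step away and step back to the same note — a neighbor tone (upper neighbor).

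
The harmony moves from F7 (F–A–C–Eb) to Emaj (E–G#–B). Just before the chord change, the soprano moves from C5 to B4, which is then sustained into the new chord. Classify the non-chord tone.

The harmony at that moment is F dominant seventh chord (F, A, C, Eb); B4 is not a chord tone.
It is approached by step down from C5 and then sustained as the same pitch into the next harmony.
Arriving early and becoming a chord tone when the harmony changes — an anticipation.

B4 is an anticipation.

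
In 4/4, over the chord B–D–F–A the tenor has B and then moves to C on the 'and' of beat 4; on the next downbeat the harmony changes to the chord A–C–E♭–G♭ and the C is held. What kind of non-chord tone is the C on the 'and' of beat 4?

Anticipation.

The harmony at that moment is B half-diminished seventh chord (B, D, F, A); C is not a chord tone.
It is approached by step up from B and then sustained as the same pitch into the next harmony.
Arriving early and becoming a chord tone when the harmony changes — an anticipation.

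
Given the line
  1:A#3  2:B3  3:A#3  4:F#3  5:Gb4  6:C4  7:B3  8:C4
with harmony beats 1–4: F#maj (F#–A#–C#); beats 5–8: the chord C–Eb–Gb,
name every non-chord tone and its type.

The harmony at that moment is F# major triad (F#, A#, C#); B3 is not a chord tone.
It is approached by step up from A#3 and left by step down to A#3.
Step away and step back to the same note — a neighbor tone (upper neighbor).
The harmony at that moment is C diminished triad (C, Eb, Gb); B3 is not a chord tone.
It is approached by step down from C4 and left by step up to C4.
Step away and step back to the same note — a neighbor tone (lower neighbor).

B3 (beat 2) — neighbor tone; B3 (beat 7) — neighbor tone.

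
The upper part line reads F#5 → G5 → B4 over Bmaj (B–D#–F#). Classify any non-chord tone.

The harmony at that moment is B major triad (B, D#, F#); G5 is not a chord tone.
It is approached by step up from F#5 and left by leap down to B4.
Step in, leap out — an escape tone.

G5 is an escape tone.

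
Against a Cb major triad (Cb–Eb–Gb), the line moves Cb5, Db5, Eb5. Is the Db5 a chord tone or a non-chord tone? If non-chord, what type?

Non-chord tone — a passing tone.

The harmony at that moment is Cb major triad (Cb, Eb, Gb); Db5 is not a chord tone.
It is approached by step up from Cb5 and left by step up to Eb5.
Step in, step out in the same direction — a passing tone.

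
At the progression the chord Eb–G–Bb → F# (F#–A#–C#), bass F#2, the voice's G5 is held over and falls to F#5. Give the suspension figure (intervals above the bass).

At the second chord the bass is F#2. The suspended G5 lies a ninth above the bass; after resolving down by step to F#5, the interval above the bass becomes an octave.
Suspension figures are named by those two intervals: 9–8.

9–8 suspension.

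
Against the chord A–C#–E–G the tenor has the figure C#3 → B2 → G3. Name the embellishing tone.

The harmony at that moment is A dominant seventh chord (A, C#, E, G); B2 is not a chord tone.
It is approached by step down from C#3 and left by leap up to G3.
Step in, leap out — an escape tone.

B2 is an escape tone.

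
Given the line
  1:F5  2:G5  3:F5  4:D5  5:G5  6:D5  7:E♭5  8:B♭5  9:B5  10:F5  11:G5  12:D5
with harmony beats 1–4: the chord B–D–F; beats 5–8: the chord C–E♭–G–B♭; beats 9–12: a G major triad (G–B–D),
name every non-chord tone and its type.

G5 (beat 2) — neighbor tone; D5 (beat 6) — appoggiatura; F5 (beat 10) — appoggiatura.

The harmony at that moment is B diminished triad (B, D, F); G5 is not a chord tone.
It is approached by step up from F5 and left by step down to F5.
Step away and step back to the same note — a neighbor tone (upper neighbor).
The harmony at that moment is C minor seventh chord (C, E♭, G, B♭); D5 is not a chord tone.
It is approached by leap down from G5 and left by step up to E♭5.
Leap in, step out — an appoggiatura.
The harmony at that moment is G major triad (G, B, D); F5 is not a chord tone.
It is approached by leap down from B5 and left by step up to G5.
Leap in, step out — an appoggiatura.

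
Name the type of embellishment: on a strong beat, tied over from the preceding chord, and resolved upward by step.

Retardation.

Approach: by preparation — the pitch is first a chord tone, then held (tied or repeated) while the harmony changes under it. Departure: up by step. Metric position: strong.
A prepared dissonance that resolves upward by step — a retardation. (The same figure resolving downward would be a suspension.)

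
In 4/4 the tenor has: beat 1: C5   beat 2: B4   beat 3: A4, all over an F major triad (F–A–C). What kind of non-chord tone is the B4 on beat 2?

Passing tone.

The harmony at that moment is F major triad (F, A, C); B4 is not a chord tone.
It is approached by step down from C5 and left by step down to A4.
Step in, step out in the same direction — a passing tone.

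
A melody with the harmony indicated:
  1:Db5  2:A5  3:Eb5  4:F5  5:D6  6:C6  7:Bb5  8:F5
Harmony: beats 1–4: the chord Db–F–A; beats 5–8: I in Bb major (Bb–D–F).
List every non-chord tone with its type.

Eb5 (beat 3) — appoggiatura; C6 (beat 6) — passing tone.

The harmony at that moment is Db augmented triad (Db, F, A); Eb5 is not a chord tone.
It is approached by leap down from A5 and left by step up to F5.
Leap in, step out — an appoggiatura.
The harmony at that moment is Bb major triad (Bb, D, F); C6 is not a chord tone.
It is approached by step down from D6 and left by step down to Bb5.
Step in, step out in the same direction — a passing tone.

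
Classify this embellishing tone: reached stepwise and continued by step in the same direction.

Approach: by step. Departure: by step, continuing in the same direction.
Stepwise on both sides with no change of direction means the note fills in the space between two different chord tones — a passing tone. (Had it turned back to its starting note it would be a neighbor tone instead.)

Passing tone.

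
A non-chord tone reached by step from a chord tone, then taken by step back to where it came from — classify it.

Neighbor tone.

Approach: by step. Departure: by step in the opposite direction, back to the starting pitch.
Stepwise on both sides but reversing to return to the same chord tone — a neighbor tone. (Had it continued onward in the same direction it would be a passing tone instead.)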